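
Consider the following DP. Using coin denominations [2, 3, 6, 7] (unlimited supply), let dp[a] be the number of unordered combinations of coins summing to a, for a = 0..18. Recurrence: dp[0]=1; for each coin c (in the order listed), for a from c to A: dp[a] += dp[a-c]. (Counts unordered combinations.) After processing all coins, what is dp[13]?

after  coin     0     1     2     3     4     5     6     7     8     9    10    11    12    13    14    15    16    17    18
          2     1     0     1     0     1     0     1     0     1     0     1     0     1     0     1     0     1     0     1
          3     1     0     1     1     1     1     2     1     2     2     2     2     3     2     3     3     3     3     4
          6     1     0     1     1     1     1     3     1     3     3     3     3     6     3     6     6     6     6    10
          7     1     0     1     1     1     1     3     2     3     4     4     4     7     6     8     9    10    10    14

6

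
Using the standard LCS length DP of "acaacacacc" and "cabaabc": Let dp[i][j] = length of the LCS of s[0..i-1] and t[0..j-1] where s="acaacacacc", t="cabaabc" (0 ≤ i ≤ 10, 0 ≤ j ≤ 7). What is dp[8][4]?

   ''  c  a  b  a  a  b  c
''  0  0  0  0  0  0  0  0
 a  0  0  1  1  1  1  1  1
 c  0  1  1  1  1  1  1  2
 a  0  1  2  2  2  2  2  2
 a  0  1  2  2  3  3  3  3
 c  0  1  2  2  3  3  3  4
 a  0  1  2  2  3  4  4  4
 c  0  1  2  2  3  4  4  5
 a  0  1  2  2  3  4  4  5
 c  0  1  2  2  3  4  4  5
 c  0  1  2  2  3  4  4  5

3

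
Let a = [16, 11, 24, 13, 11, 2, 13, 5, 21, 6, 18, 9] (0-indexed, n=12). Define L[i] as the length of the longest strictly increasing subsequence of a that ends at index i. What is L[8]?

3

   i    0    1    2    3    4    5    6    7    8    9   10   11
a[i]   16   11   24   13   11    2   13    5   21    6   18    9
L[i]    1    1    2    2    1    1    2    2    3    3    4    4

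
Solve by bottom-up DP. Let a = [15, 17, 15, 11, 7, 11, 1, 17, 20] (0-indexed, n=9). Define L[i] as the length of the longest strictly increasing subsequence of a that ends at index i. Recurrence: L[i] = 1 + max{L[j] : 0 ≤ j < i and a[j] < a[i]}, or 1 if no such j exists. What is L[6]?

1

   i    0    1    2    3    4    5    6    7    8
a[i]   15   17   15   11    7   11    1   17   20
L[i]    1    2    1    1    1    2    1    3    4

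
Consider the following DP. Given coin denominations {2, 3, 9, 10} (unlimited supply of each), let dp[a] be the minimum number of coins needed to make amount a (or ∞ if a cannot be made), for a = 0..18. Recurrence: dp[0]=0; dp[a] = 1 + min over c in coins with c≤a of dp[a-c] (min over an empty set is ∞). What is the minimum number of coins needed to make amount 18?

 a  0  1  2  3  4  5  6  7  8  9 10 11 12 13 14 15 16 17 18
dp  0  -  1  1  2  2  2  3  3  1  1  2  2  2  3  3  3  4  2
(- denotes ∞ / unreachable)

2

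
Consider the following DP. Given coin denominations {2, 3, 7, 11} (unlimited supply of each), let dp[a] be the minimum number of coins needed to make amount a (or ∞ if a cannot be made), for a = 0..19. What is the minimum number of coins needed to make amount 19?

 a  0  1  2  3  4  5  6  7  8  9 10 11 12 13 14 15 16 17 18 19
dp  0  -  1  1  2  2  2  1  3  2  2  1  3  2  2  3  3  3  2  4
(- denotes ∞ / unreachable)

4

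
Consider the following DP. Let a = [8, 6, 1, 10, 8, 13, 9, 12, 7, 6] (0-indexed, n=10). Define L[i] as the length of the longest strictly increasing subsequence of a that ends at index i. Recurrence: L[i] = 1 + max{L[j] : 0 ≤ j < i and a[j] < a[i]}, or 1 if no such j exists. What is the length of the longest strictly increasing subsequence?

4

   i    0    1    2    3    4    5    6    7    8    9
a[i]    8    6    1   10    8   13    9   12    7    6
L[i]    1    1    1    2    2    3    3    4    2    2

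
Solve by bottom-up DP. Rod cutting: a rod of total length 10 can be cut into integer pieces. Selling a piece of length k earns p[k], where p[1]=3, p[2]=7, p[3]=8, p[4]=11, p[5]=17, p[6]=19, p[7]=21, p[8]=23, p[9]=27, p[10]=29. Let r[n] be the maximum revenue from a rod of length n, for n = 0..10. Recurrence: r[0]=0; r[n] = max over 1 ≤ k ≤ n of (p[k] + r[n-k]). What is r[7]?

24

   n    0    1    2    3    4    5    6    7    8    9   10
r[n]    0    3    7   10   14   17   21   24   28   31   35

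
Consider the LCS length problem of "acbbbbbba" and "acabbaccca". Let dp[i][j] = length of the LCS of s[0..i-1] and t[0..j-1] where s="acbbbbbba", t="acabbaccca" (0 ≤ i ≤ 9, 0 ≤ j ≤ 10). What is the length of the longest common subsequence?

5

   ''  a  c  a  b  b  a  c  c  c  a
''  0  0  0  0  0  0  0  0  0  0  0
 a  0  1  1  1  1  1  1  1  1  1  1
 c  0  1  2  2  2  2  2  2  2  2  2
 b  0  1  2  2  3  3  3  3  3  3  3
 b  0  1  2  2  3  4  4  4  4  4  4
 b  0  1  2  2  3  4  4  4  4  4  4
 b  0  1  2  2  3  4  4  4  4  4  4
 b  0  1  2  2  3  4  4  4  4  4  4
 b  0  1  2  2  3  4  4  4  4  4  4
 a  0  1  2  3  3  4  5  5  5  5  5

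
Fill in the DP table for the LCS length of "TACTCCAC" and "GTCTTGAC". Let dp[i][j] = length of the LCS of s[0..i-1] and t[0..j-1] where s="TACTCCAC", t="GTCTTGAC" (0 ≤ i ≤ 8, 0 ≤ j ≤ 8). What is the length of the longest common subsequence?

   ''  G  T  C  T  T  G  A  C
''  0  0  0  0  0  0  0  0  0
 T  0  0  1  1  1  1  1  1  1
 A  0  0  1  1  1  1  1  2  2
 C  0  0  1  2  2  2  2  2  3
 T  0  0  1  2  3  3  3  3  3
 C  0  0  1  2  3  3  3  3  4
 C  0  0  1  2  3  3  3  3  4
 A  0  0  1  2  3  3  3  4  4
 C  0  0  1  2  3  3  3  4  5

5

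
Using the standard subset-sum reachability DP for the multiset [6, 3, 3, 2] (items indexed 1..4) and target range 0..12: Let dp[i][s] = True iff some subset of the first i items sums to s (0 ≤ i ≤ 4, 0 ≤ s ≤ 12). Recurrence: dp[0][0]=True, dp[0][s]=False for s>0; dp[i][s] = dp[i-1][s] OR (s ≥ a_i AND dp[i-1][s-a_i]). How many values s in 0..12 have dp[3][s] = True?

5

i\s   0   1   2   3   4   5   6   7   8   9  10  11  12
  0   T   F   F   F   F   F   F   F   F   F   F   F   F
  1   T   F   F   F   F   F   T   F   F   F   F   F   F
  2   T   F   F   T   F   F   T   F   F   T   F   F   F
  3   T   F   F   T   F   F   T   F   F   T   F   F   T
  4   T   F   T   T   F   T   T   F   T   T   F   T   T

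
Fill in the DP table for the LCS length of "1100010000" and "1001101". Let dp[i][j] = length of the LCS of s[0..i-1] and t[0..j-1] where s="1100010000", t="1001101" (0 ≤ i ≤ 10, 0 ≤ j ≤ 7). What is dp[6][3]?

   ''  1  0  0  1  1  0  1
''  0  0  0  0  0  0  0  0
 1  0  1  1  1  1  1  1  1
 1  0  1  1  1  2  2  2  2
 0  0  1  2  2  2  2  3  3
 0  0  1  2  3  3  3  3  3
 0  0  1  2  3  3  3  4  4
 1  0  1  2  3  4  4  4  5
 0  0  1  2  3  4  4  5  5
 0  0  1  2  3  4  4  5  5
 0  0  1  2  3  4  4  5  5
 0  0  1  2  3  4  4  5  5

3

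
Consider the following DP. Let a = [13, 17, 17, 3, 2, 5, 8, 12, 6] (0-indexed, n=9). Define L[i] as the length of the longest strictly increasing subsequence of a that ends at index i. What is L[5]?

2

   i    0    1    2    3    4    5    6    7    8
a[i]   13   17   17    3    2    5    8   12    6
L[i]    1    2    2    1    1    2    3    4    3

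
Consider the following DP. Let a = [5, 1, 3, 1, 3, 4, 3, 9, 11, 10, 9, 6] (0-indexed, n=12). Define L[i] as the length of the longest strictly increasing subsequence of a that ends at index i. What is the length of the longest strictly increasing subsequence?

   i    0    1    2    3    4    5    6    7    8    9   10   11
a[i]    5    1    3    1    3    4    3    9   11   10    9    6
L[i]    1    1    2    1    2    3    2    4    5    5    4    4

5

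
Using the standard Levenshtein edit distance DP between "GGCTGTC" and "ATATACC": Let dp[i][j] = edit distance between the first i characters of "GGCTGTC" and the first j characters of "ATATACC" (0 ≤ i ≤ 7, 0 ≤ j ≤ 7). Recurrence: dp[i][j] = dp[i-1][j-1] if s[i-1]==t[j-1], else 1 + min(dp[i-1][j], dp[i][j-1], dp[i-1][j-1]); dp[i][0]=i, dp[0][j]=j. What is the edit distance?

   ''  A  T  A  T  A  C  C
''  0  1  2  3  4  5  6  7
 G  1  1  2  3  4  5  6  7
 G  2  2  2  3  4  5  6  7
 C  3  3  3  3  4  5  5  6
 T  4  4  3  4  3  4  5  6
 G  5  5  4  4  4  4  5  6
 T  6  6  5  5  4  5  5  6
 C  7  7  6  6  5  5  5  5

5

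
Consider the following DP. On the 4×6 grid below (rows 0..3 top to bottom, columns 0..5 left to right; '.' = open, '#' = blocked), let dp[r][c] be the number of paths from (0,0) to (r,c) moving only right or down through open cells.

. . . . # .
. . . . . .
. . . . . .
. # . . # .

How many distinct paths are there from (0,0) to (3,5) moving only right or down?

r\c   0   1   2   3   4   5
  0   1   1   1   1   0   0
  1   1   2   3   4   4   4
  2   1   3   6  10  14  18
  3   1   0   6  16   0  18

18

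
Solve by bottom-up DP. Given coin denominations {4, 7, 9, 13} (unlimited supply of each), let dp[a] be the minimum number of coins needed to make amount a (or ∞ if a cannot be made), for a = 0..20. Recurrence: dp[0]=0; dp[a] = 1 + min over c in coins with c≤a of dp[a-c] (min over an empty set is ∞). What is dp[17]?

 a  0  1  2  3  4  5  6  7  8  9 10 11 12 13 14 15 16 17 18 19 20
dp  0  -  -  -  1  -  -  1  2  1  -  2  3  1  2  3  2  2  2  4  2
(- denotes ∞ / unreachable)

2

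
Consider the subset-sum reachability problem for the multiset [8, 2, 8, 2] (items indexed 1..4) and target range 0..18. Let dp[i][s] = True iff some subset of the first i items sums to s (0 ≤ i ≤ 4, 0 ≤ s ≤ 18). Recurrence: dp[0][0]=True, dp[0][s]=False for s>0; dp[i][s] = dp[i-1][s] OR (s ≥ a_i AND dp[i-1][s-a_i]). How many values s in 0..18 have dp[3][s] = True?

6

i\s   0   1   2   3   4   5   6   7   8   9  10  11  12  13  14  15  16  17  18
  0   T   F   F   F   F   F   F   F   F   F   F   F   F   F   F   F   F   F   F
  1   T   F   F   F   F   F   F   F   T   F   F   F   F   F   F   F   F   F   F
  2   T   F   T   F   F   F   F   F   T   F   T   F   F   F   F   F   F   F   F
  3   T   F   T   F   F   F   F   F   T   F   T   F   F   F   F   F   T   F   T
  4   T   F   T   F   T   F   F   F   T   F   T   F   T   F   F   F   T   F   T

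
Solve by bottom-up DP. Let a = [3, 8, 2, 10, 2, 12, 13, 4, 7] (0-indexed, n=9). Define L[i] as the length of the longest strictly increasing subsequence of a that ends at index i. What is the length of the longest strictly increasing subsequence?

5

   i    0    1    2    3    4    5    6    7    8
a[i]    3    8    2   10    2   12   13    4    7
L[i]    1    2    1    3    1    4    5    2    3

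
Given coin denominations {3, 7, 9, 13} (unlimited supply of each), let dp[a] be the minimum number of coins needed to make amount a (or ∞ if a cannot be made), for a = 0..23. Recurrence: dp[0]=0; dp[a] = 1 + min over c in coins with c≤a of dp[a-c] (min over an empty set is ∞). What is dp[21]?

3

 a  0  1  2  3  4  5  6  7  8  9 10 11 12 13 14 15 16 17 18 19 20 21 22 23
dp  0  -  -  1  -  -  2  1  -  1  2  -  2  1  2  3  2  3  2  3  2  3  2  3
(- denotes ∞ / unreachable)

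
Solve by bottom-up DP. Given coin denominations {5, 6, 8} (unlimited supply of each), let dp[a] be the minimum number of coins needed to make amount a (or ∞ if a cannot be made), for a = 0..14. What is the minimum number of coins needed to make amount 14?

 a  0  1  2  3  4  5  6  7  8  9 10 11 12 13 14
dp  0  -  -  -  -  1  1  -  1  -  2  2  2  2  2
(- denotes ∞ / unreachable)

2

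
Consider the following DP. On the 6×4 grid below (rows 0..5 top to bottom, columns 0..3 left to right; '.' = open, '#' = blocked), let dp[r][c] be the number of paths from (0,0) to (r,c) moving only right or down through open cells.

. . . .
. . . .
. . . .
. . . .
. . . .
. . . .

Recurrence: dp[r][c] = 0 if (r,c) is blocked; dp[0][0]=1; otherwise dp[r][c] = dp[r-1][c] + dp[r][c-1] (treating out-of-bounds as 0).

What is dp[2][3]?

10

r\c   0   1   2   3
  0   1   1   1   1
  1   1   2   3   4
  2   1   3   6  10
  3   1   4  10  20
  4   1   5  15  35
  5   1   6  21  56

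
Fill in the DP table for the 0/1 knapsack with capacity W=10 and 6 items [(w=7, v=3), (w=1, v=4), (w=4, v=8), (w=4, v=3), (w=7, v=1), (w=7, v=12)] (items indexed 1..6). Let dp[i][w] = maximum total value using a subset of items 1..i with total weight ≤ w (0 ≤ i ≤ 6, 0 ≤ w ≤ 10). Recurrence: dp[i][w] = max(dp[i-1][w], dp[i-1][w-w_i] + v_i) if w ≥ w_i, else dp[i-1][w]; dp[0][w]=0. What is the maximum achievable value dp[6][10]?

i\w   0   1   2   3   4   5   6   7   8   9  10
  0   0   0   0   0   0   0   0   0   0   0   0
  1   0   0   0   0   0   0   0   3   3   3   3
  2   0   4   4   4   4   4   4   4   7   7   7
  3   0   4   4   4   8  12  12  12  12  12  12
  4   0   4   4   4   8  12  12  12  12  15  15
  5   0   4   4   4   8  12  12  12  12  15  15
  6   0   4   4   4   8  12  12  12  16  16  16

16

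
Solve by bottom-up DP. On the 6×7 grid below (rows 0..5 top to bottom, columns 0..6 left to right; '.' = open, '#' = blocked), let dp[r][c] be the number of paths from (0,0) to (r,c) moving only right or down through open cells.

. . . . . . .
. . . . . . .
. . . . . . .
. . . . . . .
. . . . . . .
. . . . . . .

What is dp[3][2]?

r\c   0   1   2   3   4   5   6
  0   1   1   1   1   1   1   1
  1   1   2   3   4   5   6   7
  2   1   3   6  10  15  21  28
  3   1   4  10  20  35  56  84
  4   1   5  15  35  70 126 210
  5   1   6  21  56 126 252 462

10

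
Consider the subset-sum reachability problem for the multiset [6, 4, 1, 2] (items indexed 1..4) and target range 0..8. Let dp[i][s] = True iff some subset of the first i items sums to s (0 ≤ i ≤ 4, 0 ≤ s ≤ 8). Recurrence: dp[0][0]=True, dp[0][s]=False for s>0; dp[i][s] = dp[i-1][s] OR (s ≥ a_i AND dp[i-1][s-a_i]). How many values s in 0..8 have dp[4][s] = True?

i\s   0   1   2   3   4   5   6   7   8
  0   T   F   F   F   F   F   F   F   F
  1   T   F   F   F   F   F   T   F   F
  2   T   F   F   F   T   F   T   F   F
  3   T   T   F   F   T   T   T   T   F
  4   T   T   T   T   T   T   T   T   T

9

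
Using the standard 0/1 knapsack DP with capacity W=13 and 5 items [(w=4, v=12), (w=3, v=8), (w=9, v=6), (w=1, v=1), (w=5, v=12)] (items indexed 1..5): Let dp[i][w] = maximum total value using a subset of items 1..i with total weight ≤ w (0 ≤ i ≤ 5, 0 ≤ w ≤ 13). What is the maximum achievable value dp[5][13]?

33

i\w   0   1   2   3   4   5   6   7   8   9  10  11  12  13
  0   0   0   0   0   0   0   0   0   0   0   0   0   0   0
  1   0   0   0   0  12  12  12  12  12  12  12  12  12  12
  2   0   0   0   8  12  12  12  20  20  20  20  20  20  20
  3   0   0   0   8  12  12  12  20  20  20  20  20  20  20
  4   0   1   1   8  12  13  13  20  21  21  21  21  21  21
  5   0   1   1   8  12  13  13  20  21  24  25  25  32  33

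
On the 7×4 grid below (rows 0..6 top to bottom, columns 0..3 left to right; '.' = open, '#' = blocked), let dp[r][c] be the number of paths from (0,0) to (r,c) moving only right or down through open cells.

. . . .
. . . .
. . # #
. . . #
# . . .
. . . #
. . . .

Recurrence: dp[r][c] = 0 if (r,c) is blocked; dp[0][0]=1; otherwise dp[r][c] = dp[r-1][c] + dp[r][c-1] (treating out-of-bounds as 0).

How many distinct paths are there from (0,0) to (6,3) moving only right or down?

r\c   0   1   2   3
  0   1   1   1   1
  1   1   2   3   4
  2   1   3   0   0
  3   1   4   4   0
  4   0   4   8   8
  5   0   4  12   0
  6   0   4  16  16

16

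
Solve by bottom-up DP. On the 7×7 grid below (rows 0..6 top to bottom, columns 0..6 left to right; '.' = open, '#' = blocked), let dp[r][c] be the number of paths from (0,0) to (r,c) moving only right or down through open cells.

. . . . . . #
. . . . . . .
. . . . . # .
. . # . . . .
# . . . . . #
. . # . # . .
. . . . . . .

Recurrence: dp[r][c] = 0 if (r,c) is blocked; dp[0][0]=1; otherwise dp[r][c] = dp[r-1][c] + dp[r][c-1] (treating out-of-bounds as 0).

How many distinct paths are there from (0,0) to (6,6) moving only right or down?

r\c   0   1   2   3   4   5   6
  0   1   1   1   1   1   1   0
  1   1   2   3   4   5   6   6
  2   1   3   6  10  15   0   6
  3   1   4   0  10  25  25  31
  4   0   4   4  14  39  64   0
  5   0   4   0  14   0  64  64
  6   0   4   4  18  18  82 146

146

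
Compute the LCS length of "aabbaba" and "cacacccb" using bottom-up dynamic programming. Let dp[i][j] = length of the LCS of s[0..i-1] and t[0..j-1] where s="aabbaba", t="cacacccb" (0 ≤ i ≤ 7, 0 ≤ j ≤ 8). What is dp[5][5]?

   ''  c  a  c  a  c  c  c  b
''  0  0  0  0  0  0  0  0  0
 a  0  0  1  1  1  1  1  1  1
 a  0  0  1  1  2  2  2  2  2
 b  0  0  1  1  2  2  2  2  3
 b  0  0  1  1  2  2  2  2  3
 a  0  0  1  1  2  2  2  2  3
 b  0  0  1  1  2  2  2  2  3
 a  0  0  1  1  2  2  2  2  3

2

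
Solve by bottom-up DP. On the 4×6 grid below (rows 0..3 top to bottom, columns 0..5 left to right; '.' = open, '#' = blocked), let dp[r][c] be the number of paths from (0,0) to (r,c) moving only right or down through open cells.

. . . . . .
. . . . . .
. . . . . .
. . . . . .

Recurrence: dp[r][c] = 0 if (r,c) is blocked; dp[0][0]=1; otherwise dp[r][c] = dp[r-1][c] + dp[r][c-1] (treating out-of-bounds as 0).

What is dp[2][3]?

r\c   0   1   2   3   4   5
  0   1   1   1   1   1   1
  1   1   2   3   4   5   6
  2   1   3   6  10  15  21
  3   1   4  10  20  35  56

10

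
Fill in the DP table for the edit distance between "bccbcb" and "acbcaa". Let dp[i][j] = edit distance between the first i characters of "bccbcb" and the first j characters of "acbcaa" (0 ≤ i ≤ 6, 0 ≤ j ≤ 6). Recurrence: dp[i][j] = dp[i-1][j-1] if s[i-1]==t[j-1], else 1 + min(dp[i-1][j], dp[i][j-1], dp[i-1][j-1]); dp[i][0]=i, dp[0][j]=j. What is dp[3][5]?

   ''  a  c  b  c  a  a
''  0  1  2  3  4  5  6
 b  1  1  2  2  3  4  5
 c  2  2  1  2  2  3  4
 c  3  3  2  2  2  3  4
 b  4  4  3  2  3  3  4
 c  5  5  4  3  2  3  4
 b  6  6  5  4  3  3  4

3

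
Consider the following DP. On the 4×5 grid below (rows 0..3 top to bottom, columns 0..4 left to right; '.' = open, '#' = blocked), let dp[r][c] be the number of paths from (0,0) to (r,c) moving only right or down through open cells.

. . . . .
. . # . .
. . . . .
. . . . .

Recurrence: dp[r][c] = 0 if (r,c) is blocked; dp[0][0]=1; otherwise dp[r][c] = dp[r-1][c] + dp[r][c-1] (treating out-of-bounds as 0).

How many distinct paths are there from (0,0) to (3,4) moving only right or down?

17

r\c   0   1   2   3   4
  0   1   1   1   1   1
  1   1   2   0   1   2
  2   1   3   3   4   6
  3   1   4   7  11  17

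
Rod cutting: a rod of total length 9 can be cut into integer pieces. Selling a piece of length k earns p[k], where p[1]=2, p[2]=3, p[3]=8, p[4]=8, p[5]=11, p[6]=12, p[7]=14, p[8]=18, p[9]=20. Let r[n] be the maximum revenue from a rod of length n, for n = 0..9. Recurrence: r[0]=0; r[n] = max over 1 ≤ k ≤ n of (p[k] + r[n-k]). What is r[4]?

   n    0    1    2    3    4    5    6    7    8    9
r[n]    0    2    4    8   10   12   16   18   20   24

10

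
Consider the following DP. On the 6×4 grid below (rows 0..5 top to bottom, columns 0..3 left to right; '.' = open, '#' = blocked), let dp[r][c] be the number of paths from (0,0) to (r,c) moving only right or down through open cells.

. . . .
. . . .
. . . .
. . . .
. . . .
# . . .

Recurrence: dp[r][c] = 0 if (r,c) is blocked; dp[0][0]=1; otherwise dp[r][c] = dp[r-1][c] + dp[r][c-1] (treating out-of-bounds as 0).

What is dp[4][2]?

r\c   0   1   2   3
  0   1   1   1   1
  1   1   2   3   4
  2   1   3   6  10
  3   1   4  10  20
  4   1   5  15  35
  5   0   5  20  55

15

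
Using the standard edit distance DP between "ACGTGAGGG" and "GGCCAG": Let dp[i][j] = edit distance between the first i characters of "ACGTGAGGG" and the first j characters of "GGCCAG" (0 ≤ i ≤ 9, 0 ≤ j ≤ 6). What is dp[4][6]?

5

   ''  G  G  C  C  A  G
''  0  1  2  3  4  5  6
 A  1  1  2  3  4  4  5
 C  2  2  2  2  3  4  5
 G  3  2  2  3  3  4  4
 T  4  3  3  3  4  4  5
 G  5  4  3  4  4  5  4
 A  6  5  4  4  5  4  5
 G  7  6  5  5  5  5  4
 G  8  7  6  6  6  6  5
 G  9  8  7  7  7  7  6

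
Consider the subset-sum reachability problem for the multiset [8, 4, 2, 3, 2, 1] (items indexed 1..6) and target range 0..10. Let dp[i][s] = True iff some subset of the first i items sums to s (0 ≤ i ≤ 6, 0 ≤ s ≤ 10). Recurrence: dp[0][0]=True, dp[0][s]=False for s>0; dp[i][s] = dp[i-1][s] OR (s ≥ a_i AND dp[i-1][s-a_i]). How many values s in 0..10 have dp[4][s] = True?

i\s   0   1   2   3   4   5   6   7   8   9  10
  0   T   F   F   F   F   F   F   F   F   F   F
  1   T   F   F   F   F   F   F   F   T   F   F
  2   T   F   F   F   T   F   F   F   T   F   F
  3   T   F   T   F   T   F   T   F   T   F   T
  4   T   F   T   T   T   T   T   T   T   T   T
  5   T   F   T   T   T   T   T   T   T   T   T
  6   T   T   T   T   T   T   T   T   T   T   T

10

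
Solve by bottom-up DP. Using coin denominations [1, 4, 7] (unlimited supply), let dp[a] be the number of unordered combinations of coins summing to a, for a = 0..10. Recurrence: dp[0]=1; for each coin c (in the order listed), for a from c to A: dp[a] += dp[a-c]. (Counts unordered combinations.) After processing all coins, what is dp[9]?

after  coin     0     1     2     3     4     5     6     7     8     9    10
          1     1     1     1     1     1     1     1     1     1     1     1
          4     1     1     1     1     2     2     2     2     3     3     3
          7     1     1     1     1     2     2     2     3     4     4     4

4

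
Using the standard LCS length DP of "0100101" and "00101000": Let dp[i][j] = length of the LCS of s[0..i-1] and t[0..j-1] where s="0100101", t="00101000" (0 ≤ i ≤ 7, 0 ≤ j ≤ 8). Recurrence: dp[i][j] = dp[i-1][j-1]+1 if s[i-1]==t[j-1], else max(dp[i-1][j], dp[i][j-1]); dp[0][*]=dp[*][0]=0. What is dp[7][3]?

3

   ''  0  0  1  0  1  0  0  0
''  0  0  0  0  0  0  0  0  0
 0  0  1  1  1  1  1  1  1  1
 1  0  1  1  2  2  2  2  2  2
 0  0  1  2  2  3  3  3  3  3
 0  0  1  2  2  3  3  4  4  4
 1  0  1  2  3  3  4  4  4  4
 0  0  1  2  3  4  4  5  5  5
 1  0  1  2  3  4  5  5  5  5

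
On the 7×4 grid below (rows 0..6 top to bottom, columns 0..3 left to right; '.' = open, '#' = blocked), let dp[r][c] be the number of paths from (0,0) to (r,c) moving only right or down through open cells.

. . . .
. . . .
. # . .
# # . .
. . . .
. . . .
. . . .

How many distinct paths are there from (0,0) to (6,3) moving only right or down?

19

r\c   0   1   2   3
  0   1   1   1   1
  1   1   2   3   4
  2   1   0   3   7
  3   0   0   3  10
  4   0   0   3  13
  5   0   0   3  16
  6   0   0   3  19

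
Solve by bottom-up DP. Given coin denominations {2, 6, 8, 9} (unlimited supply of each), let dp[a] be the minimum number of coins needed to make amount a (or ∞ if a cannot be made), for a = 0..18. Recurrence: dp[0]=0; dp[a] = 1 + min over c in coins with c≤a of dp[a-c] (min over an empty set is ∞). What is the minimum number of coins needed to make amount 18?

 a  0  1  2  3  4  5  6  7  8  9 10 11 12 13 14 15 16 17 18
dp  0  -  1  -  2  -  1  -  1  1  2  2  2  3  2  2  2  2  2
(- denotes ∞ / unreachable)

2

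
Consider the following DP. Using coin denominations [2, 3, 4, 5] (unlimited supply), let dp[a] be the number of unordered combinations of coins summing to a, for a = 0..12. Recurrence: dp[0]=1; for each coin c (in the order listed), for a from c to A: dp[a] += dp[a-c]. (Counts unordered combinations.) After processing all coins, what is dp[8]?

after  coin     0     1     2     3     4     5     6     7     8     9    10    11    12
          2     1     0     1     0     1     0     1     0     1     0     1     0     1
          3     1     0     1     1     1     1     2     1     2     2     2     2     3
          4     1     0     1     1     2     1     3     2     4     3     5     4     7
          5     1     0     1     1     2     2     3     3     5     5     7     7    10

5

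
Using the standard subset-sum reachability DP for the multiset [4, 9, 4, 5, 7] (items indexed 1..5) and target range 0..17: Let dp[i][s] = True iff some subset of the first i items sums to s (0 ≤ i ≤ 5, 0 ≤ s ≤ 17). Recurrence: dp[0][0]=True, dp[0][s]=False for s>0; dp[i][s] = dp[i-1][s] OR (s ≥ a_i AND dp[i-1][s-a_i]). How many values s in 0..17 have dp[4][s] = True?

i\s   0   1   2   3   4   5   6   7   8   9  10  11  12  13  14  15  16  17
  0   T   F   F   F   F   F   F   F   F   F   F   F   F   F   F   F   F   F
  1   T   F   F   F   T   F   F   F   F   F   F   F   F   F   F   F   F   F
  2   T   F   F   F   T   F   F   F   F   T   F   F   F   T   F   F   F   F
  3   T   F   F   F   T   F   F   F   T   T   F   F   F   T   F   F   F   T
  4   T   F   F   F   T   T   F   F   T   T   F   F   F   T   T   F   F   T
  5   T   F   F   F   T   T   F   T   T   T   F   T   T   T   T   T   T   T

8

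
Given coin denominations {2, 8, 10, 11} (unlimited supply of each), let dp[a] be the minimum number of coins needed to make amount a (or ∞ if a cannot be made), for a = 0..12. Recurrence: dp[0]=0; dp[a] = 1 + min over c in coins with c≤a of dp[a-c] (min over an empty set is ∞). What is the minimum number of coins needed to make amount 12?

 a  0  1  2  3  4  5  6  7  8  9 10 11 12
dp  0  -  1  -  2  -  3  -  1  -  1  1  2
(- denotes ∞ / unreachable)

2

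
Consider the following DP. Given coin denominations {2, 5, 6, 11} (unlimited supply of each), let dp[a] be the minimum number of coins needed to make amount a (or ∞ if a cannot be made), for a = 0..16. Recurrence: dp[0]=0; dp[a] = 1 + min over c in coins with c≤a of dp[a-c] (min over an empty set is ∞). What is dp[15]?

3

 a  0  1  2  3  4  5  6  7  8  9 10 11 12 13 14 15 16
dp  0  -  1  -  2  1  1  2  2  3  2  1  2  2  3  3  2
(- denotes ∞ / unreachable)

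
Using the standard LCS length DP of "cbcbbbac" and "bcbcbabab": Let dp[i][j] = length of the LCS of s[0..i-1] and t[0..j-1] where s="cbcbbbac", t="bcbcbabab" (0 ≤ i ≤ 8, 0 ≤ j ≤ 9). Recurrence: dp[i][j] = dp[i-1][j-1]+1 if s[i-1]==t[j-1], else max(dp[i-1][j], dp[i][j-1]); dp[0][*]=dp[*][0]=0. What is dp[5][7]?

5

   ''  b  c  b  c  b  a  b  a  b
''  0  0  0  0  0  0  0  0  0  0
 c  0  0  1  1  1  1  1  1  1  1
 b  0  1  1  2  2  2  2  2  2  2
 c  0  1  2  2  3  3  3  3  3  3
 b  0  1  2  3  3  4  4  4  4  4
 b  0  1  2  3  3  4  4  5  5  5
 b  0  1  2  3  3  4  4  5  5  6
 a  0  1  2  3  3  4  5  5  6  6
 c  0  1  2  3  4  4  5  5  6  6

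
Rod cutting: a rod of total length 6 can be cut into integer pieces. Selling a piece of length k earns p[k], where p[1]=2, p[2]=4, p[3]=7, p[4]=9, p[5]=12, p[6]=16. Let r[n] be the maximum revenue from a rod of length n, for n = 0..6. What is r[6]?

   n    0    1    2    3    4    5    6
r[n]    0    2    4    7    9   12   16

16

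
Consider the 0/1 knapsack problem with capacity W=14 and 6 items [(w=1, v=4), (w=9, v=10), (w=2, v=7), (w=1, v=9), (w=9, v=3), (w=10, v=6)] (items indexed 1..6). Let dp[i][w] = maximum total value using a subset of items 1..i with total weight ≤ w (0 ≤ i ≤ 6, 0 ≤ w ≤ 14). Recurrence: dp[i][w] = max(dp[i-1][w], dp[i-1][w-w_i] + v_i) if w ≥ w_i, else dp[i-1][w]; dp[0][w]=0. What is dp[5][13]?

i\w   0   1   2   3   4   5   6   7   8   9  10  11  12  13  14
  0   0   0   0   0   0   0   0   0   0   0   0   0   0   0   0
  1   0   4   4   4   4   4   4   4   4   4   4   4   4   4   4
  2   0   4   4   4   4   4   4   4   4  10  14  14  14  14  14
  3   0   4   7  11  11  11  11  11  11  11  14  17  21  21  21
  4   0   9  13  16  20  20  20  20  20  20  20  23  26  30  30
  5   0   9  13  16  20  20  20  20  20  20  20  23  26  30  30
  6   0   9  13  16  20  20  20  20  20  20  20  23  26  30  30

30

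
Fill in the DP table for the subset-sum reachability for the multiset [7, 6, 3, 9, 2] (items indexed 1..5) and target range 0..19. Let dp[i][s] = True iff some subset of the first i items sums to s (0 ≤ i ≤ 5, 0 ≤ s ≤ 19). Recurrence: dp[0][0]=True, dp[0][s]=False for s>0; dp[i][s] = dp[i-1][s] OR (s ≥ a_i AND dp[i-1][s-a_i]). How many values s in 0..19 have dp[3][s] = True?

8

i\s   0   1   2   3   4   5   6   7   8   9  10  11  12  13  14  15  16  17  18  19
  0   T   F   F   F   F   F   F   F   F   F   F   F   F   F   F   F   F   F   F   F
  1   T   F   F   F   F   F   F   T   F   F   F   F   F   F   F   F   F   F   F   F
  2   T   F   F   F   F   F   T   T   F   F   F   F   F   T   F   F   F   F   F   F
  3   T   F   F   T   F   F   T   T   F   T   T   F   F   T   F   F   T   F   F   F
  4   T   F   F   T   F   F   T   T   F   T   T   F   T   T   F   T   T   F   T   T
  5   T   F   T   T   F   T   T   T   T   T   T   T   T   T   T   T   T   T   T   T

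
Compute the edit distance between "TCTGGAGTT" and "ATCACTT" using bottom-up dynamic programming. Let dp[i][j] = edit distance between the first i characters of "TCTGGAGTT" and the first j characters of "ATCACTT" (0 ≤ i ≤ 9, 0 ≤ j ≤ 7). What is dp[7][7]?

   ''  A  T  C  A  C  T  T
''  0  1  2  3  4  5  6  7
 T  1  1  1  2  3  4  5  6
 C  2  2  2  1  2  3  4  5
 T  3  3  2  2  2  3  3  4
 G  4  4  3  3  3  3  4  4
 G  5  5  4  4  4  4  4  5
 A  6  5  5  5  4  5  5  5
 G  7  6  6  6  5  5  6  6
 T  8  7  6  7  6  6  5  6
 T  9  8  7  7  7  7  6  5

6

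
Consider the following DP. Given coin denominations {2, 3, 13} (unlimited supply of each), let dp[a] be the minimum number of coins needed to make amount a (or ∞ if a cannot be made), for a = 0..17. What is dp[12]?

 a  0  1  2  3  4  5  6  7  8  9 10 11 12 13 14 15 16 17
dp  0  -  1  1  2  2  2  3  3  3  4  4  4  1  5  2  2  3
(- denotes ∞ / unreachable)

4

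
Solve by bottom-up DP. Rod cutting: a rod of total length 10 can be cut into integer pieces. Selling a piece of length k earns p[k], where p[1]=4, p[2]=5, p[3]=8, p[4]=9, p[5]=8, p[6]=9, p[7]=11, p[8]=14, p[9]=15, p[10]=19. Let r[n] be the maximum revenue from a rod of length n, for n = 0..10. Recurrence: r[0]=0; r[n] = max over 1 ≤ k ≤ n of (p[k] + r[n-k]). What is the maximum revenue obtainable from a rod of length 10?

   n    0    1    2    3    4    5    6    7    8    9   10
r[n]    0    4    8   12   16   20   24   28   32   36   40

40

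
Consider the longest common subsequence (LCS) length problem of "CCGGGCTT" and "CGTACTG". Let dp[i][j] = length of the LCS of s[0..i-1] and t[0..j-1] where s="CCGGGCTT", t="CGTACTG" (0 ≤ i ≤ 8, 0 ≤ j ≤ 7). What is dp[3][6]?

   ''  C  G  T  A  C  T  G
''  0  0  0  0  0  0  0  0
 C  0  1  1  1  1  1  1  1
 C  0  1  1  1  1  2  2  2
 G  0  1  2  2  2  2  2  3
 G  0  1  2  2  2  2  2  3
 G  0  1  2  2  2  2  2  3
 C  0  1  2  2  2  3  3  3
 T  0  1  2  3  3  3  4  4
 T  0  1  2  3  3  3  4  4

2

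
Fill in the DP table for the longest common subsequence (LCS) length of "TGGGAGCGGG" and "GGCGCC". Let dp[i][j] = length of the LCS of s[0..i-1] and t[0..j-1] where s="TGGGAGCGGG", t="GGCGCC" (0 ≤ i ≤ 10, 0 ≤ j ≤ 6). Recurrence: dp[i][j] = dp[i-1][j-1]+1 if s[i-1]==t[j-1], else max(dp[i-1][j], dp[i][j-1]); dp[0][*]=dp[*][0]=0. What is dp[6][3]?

2

   ''  G  G  C  G  C  C
''  0  0  0  0  0  0  0
 T  0  0  0  0  0  0  0
 G  0  1  1  1  1  1  1
 G  0  1  2  2  2  2  2
 G  0  1  2  2  3  3  3
 A  0  1  2  2  3  3  3
 G  0  1  2  2  3  3  3
 C  0  1  2  3  3  4  4
 G  0  1  2  3  4  4  4
 G  0  1  2  3  4  4  4
 G  0  1  2  3  4  4  4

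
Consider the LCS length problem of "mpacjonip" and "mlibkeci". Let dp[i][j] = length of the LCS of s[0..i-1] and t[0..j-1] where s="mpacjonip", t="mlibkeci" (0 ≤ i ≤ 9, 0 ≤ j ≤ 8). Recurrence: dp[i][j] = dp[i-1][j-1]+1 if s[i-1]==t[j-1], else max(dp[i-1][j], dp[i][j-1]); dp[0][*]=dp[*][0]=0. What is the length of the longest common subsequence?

3

   ''  m  l  i  b  k  e  c  i
''  0  0  0  0  0  0  0  0  0
 m  0  1  1  1  1  1  1  1  1
 p  0  1  1  1  1  1  1  1  1
 a  0  1  1  1  1  1  1  1  1
 c  0  1  1  1  1  1  1  2  2
 j  0  1  1  1  1  1  1  2  2
 o  0  1  1  1  1  1  1  2  2
 n  0  1  1  1  1  1  1  2  2
 i  0  1  1  2  2  2  2  2  3
 p  0  1  1  2  2  2  2  2  3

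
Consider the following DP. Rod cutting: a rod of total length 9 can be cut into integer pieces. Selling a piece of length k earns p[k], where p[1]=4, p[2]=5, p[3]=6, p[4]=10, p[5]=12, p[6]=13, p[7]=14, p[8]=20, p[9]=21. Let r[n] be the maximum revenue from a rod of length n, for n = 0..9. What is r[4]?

   n    0    1    2    3    4    5    6    7    8    9
r[n]    0    4    8   12   16   20   24   28   32   36

16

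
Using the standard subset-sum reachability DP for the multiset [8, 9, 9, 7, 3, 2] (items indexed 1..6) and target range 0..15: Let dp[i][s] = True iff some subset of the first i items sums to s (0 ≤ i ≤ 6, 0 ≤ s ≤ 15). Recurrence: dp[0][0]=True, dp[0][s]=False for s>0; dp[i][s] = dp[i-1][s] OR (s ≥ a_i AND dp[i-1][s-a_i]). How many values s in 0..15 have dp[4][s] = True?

5

i\s   0   1   2   3   4   5   6   7   8   9  10  11  12  13  14  15
  0   T   F   F   F   F   F   F   F   F   F   F   F   F   F   F   F
  1   T   F   F   F   F   F   F   F   T   F   F   F   F   F   F   F
  2   T   F   F   F   F   F   F   F   T   T   F   F   F   F   F   F
  3   T   F   F   F   F   F   F   F   T   T   F   F   F   F   F   F
  4   T   F   F   F   F   F   F   T   T   T   F   F   F   F   F   T
  5   T   F   F   T   F   F   F   T   T   T   T   T   T   F   F   T
  6   T   F   T   T   F   T   F   T   T   T   T   T   T   T   T   T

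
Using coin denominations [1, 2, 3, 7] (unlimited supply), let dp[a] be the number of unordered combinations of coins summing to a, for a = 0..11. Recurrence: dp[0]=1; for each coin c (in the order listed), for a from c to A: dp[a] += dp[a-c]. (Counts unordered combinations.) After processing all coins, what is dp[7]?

9

after  coin     0     1     2     3     4     5     6     7     8     9    10    11
          1     1     1     1     1     1     1     1     1     1     1     1     1
          2     1     1     2     2     3     3     4     4     5     5     6     6
          3     1     1     2     3     4     5     7     8    10    12    14    16
          7     1     1     2     3     4     5     7     9    11    14    17    20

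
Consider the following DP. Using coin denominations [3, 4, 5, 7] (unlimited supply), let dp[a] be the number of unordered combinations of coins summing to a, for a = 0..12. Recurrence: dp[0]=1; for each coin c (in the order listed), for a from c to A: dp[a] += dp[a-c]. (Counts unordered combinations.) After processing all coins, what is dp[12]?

4

after  coin     0     1     2     3     4     5     6     7     8     9    10    11    12
          3     1     0     0     1     0     0     1     0     0     1     0     0     1
          4     1     0     0     1     1     0     1     1     1     1     1     1     2
          5     1     0     0     1     1     1     1     1     2     2     2     2     3
          7     1     0     0     1     1     1     1     2     2     2     3     3     4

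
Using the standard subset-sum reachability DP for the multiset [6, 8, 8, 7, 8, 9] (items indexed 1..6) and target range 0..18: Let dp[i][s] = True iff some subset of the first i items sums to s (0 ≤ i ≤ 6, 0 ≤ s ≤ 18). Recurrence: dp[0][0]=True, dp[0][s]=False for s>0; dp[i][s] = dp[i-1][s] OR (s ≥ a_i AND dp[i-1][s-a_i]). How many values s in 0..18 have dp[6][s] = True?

10

i\s   0   1   2   3   4   5   6   7   8   9  10  11  12  13  14  15  16  17  18
  0   T   F   F   F   F   F   F   F   F   F   F   F   F   F   F   F   F   F   F
  1   T   F   F   F   F   F   T   F   F   F   F   F   F   F   F   F   F   F   F
  2   T   F   F   F   F   F   T   F   T   F   F   F   F   F   T   F   F   F   F
  3   T   F   F   F   F   F   T   F   T   F   F   F   F   F   T   F   T   F   F
  4   T   F   F   F   F   F   T   T   T   F   F   F   F   T   T   T   T   F   F
  5   T   F   F   F   F   F   T   T   T   F   F   F   F   T   T   T   T   F   F
  6   T   F   F   F   F   F   T   T   T   T   F   F   F   T   T   T   T   T   F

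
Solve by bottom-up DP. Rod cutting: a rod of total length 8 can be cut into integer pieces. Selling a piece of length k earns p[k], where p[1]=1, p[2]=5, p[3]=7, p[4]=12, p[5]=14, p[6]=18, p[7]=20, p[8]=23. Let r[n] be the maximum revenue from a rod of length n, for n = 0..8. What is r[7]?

   n    0    1    2    3    4    5    6    7    8
r[n]    0    1    5    7   12   14   18   20   24

20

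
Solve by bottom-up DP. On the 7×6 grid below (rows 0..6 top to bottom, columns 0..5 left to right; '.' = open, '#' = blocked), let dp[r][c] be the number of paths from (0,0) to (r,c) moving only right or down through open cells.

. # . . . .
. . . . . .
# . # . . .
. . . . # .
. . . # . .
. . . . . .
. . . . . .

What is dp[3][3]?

2

r\c   0   1   2   3   4   5
  0   1   0   0   0   0   0
  1   1   1   1   1   1   1
  2   0   1   0   1   2   3
  3   0   1   1   2   0   3
  4   0   1   2   0   0   3
  5   0   1   3   3   3   6
  6   0   1   4   7  10  16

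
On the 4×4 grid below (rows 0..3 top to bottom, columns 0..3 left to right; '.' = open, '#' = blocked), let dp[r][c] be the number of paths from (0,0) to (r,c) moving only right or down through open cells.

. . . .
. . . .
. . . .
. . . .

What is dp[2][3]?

r\c   0   1   2   3
  0   1   1   1   1
  1   1   2   3   4
  2   1   3   6  10
  3   1   4  10  20

10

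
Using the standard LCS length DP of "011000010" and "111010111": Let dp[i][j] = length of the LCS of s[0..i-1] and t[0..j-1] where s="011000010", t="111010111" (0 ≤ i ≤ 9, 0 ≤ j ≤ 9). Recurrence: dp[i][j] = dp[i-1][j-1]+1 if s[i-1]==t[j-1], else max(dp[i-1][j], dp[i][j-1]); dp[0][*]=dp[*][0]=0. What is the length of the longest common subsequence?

5

   ''  1  1  1  0  1  0  1  1  1
''  0  0  0  0  0  0  0  0  0  0
 0  0  0  0  0  1  1  1  1  1  1
 1  0  1  1  1  1  2  2  2  2  2
 1  0  1  2  2  2  2  2  3  3  3
 0  0  1  2  2  3  3  3  3  3  3
 0  0  1  2  2  3  3  4  4  4  4
 0  0  1  2  2  3  3  4  4  4  4
 0  0  1  2  2  3  3  4  4  4  4
 1  0  1  2  3  3  4  4  5  5  5
 0  0  1  2  3  4  4  5  5  5  5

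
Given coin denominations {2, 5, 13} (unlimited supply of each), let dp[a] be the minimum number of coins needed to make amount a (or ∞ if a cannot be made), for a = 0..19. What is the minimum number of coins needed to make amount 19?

 a  0  1  2  3  4  5  6  7  8  9 10 11 12 13 14 15 16 17 18 19
dp  0  -  1  -  2  1  3  2  4  3  2  4  3  1  4  2  5  3  2  4
(- denotes ∞ / unreachable)

4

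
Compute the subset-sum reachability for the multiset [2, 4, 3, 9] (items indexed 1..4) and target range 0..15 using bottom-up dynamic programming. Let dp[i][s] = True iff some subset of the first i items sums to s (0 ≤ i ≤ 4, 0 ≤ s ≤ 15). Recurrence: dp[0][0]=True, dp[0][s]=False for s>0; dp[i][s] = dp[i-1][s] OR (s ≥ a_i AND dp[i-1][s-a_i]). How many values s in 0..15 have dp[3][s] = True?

8

i\s   0   1   2   3   4   5   6   7   8   9  10  11  12  13  14  15
  0   T   F   F   F   F   F   F   F   F   F   F   F   F   F   F   F
  1   T   F   T   F   F   F   F   F   F   F   F   F   F   F   F   F
  2   T   F   T   F   T   F   T   F   F   F   F   F   F   F   F   F
  3   T   F   T   T   T   T   T   T   F   T   F   F   F   F   F   F
  4   T   F   T   T   T   T   T   T   F   T   F   T   T   T   T   T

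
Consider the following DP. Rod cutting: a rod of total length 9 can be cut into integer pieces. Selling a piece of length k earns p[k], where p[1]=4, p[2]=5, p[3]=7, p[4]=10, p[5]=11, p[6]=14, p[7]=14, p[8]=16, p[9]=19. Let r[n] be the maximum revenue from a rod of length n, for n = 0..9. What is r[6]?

   n    0    1    2    3    4    5    6    7    8    9
r[n]    0    4    8   12   16   20   24   28   32   36

24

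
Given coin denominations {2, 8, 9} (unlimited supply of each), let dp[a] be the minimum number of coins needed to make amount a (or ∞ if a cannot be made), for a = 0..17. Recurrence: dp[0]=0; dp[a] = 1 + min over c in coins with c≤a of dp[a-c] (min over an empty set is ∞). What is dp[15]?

4

 a  0  1  2  3  4  5  6  7  8  9 10 11 12 13 14 15 16 17
dp  0  -  1  -  2  -  3  -  1  1  2  2  3  3  4  4  2  2
(- denotes ∞ / unreachable)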